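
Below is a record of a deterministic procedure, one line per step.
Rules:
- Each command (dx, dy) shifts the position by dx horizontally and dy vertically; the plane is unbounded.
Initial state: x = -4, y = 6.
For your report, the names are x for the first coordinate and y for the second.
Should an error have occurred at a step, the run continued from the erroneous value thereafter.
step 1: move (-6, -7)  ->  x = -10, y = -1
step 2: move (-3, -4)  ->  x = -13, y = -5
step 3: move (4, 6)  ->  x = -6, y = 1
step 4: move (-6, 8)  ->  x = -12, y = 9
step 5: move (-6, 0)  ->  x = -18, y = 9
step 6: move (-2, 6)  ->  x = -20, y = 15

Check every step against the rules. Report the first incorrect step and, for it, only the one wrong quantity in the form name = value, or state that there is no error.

step 3, x = -9

Recomputing the run from the initial state:
step 1: x = -10, y = -1
step 2: x = -13, y = -5
step 3: x = -9, y = 1
step 4: x = -15, y = 9
step 5: x = -21, y = 9
step 6: x = -23, y = 15
The first disagreement with the record is at step 3, where the value should be x = -9.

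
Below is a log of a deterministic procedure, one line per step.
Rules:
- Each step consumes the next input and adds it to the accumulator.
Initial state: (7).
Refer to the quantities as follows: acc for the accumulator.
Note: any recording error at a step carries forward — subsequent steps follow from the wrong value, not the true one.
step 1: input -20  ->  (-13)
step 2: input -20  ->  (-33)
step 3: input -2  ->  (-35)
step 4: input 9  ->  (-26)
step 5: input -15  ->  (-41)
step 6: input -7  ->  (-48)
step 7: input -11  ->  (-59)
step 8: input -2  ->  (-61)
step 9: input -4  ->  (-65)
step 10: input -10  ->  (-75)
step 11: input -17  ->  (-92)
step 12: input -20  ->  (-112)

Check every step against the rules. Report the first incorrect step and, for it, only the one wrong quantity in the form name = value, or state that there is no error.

Step 1: acc = 7 + -20 = -13 — verified.
Step 2: acc = -13 + -20 = -33 — checks out.
Step 3: acc = -33 + -2 = -35 — confirmed correct.
Step 4: acc = -35 + 9 = -26 — same as recorded.
Step 5: acc = -26 + -15 = -41 — consistent with the log.
Step 6: acc = -41 + -7 = -48 — exactly as logged.
Step 7: acc = -48 + -11 = -59 — no discrepancy.
Step 8: acc = -59 + -2 = -61 — consistent with the log.
Step 9: acc = -61 + -4 = -65 — verified.
Step 10: acc = -65 + -10 = -75 — verified.
Step 11: acc = -75 + -17 = -92 — same as recorded.
Step 12: acc = -92 + -20 = -112 — matches.
The recomputation confirms every line.

no error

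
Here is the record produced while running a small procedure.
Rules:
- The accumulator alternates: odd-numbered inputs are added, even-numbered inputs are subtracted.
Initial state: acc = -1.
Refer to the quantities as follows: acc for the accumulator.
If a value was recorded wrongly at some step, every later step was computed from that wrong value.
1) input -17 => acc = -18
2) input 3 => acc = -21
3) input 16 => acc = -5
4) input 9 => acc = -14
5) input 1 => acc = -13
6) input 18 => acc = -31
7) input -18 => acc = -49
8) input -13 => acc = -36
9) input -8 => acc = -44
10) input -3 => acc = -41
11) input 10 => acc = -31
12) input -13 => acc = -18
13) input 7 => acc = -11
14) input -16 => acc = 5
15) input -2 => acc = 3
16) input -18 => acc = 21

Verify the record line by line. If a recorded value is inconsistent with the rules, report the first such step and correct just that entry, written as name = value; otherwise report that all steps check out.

no error

1. acc = -1 + -17 = -18 (consistent with the record)
2. acc = -18 - 3 = -21 (verified)
3. acc = -21 + 16 = -5 (agrees with the record)
4. acc = -5 - 9 = -14 (same as recorded)
5. acc = -14 + 1 = -13 (exactly as logged)
6. acc = -13 - 18 = -31 (verified)
7. acc = -31 + -18 = -49 (in agreement)
8. acc = -49 - -13 = -36 (agrees with the record)
9. acc = -36 + -8 = -44 (matches)
10. acc = -44 - -3 = -41 (exactly as logged)
11. acc = -41 + 10 = -31 (no discrepancy)
12. acc = -31 - -13 = -18 (no discrepancy)
13. acc = -18 + 7 = -11 (checks out)
14. acc = -11 - -16 = 5 (same as recorded)
15. acc = 5 + -2 = 3 (exactly as logged)
16. acc = 3 - -18 = 21 (checks out)
The whole run recomputes cleanly — no discrepancies.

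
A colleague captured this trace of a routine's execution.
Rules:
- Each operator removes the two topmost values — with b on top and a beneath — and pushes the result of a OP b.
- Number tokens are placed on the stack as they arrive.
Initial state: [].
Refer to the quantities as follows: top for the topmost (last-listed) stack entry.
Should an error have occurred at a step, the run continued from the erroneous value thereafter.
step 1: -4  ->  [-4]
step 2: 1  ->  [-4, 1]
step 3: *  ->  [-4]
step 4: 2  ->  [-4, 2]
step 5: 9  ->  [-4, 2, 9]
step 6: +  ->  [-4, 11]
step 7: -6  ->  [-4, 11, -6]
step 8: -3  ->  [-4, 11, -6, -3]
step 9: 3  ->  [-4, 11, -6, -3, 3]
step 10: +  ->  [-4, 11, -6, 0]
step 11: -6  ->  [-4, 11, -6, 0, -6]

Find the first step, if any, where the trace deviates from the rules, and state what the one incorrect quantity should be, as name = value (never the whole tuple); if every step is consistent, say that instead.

no error

step 1: push -4: top = -4 -> exactly as logged
step 2: push 1: top = 1 -> confirmed correct
step 3: -4 * 1 = -4 -> in agreement
step 4: push 2: top = 2 -> agrees with the trace
step 5: push 9: top = 9 -> consistent with the trace
step 6: 2 + 9 = 11 -> confirmed correct
step 7: push -6: top = -6 -> consistent with the trace
step 8: push -3: top = -3 -> checks out
step 9: push 3: top = 3 -> confirmed correct
step 10: -3 + 3 = 0 -> checks out
step 11: push -6: top = -6 -> confirmed correct
All steps check out; nothing to correct.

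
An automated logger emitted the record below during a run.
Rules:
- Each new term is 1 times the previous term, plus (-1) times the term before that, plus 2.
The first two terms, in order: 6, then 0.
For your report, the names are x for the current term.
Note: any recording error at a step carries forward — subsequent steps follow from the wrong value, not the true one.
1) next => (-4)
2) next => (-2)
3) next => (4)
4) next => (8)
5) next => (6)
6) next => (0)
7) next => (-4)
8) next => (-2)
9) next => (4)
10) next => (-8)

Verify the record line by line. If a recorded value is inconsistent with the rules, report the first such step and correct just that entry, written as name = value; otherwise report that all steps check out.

Recomputing the run from the initial state:
step 1: x = -4
step 2: x = -2
step 3: x = 4
step 4: x = 8
step 5: x = 6
step 6: x = 0
step 7: x = -4
step 8: x = -2
step 9: x = 4
step 10: x = 8
The first disagreement with the record is at step 10, where the value should be x = 8.

step 10, x = 8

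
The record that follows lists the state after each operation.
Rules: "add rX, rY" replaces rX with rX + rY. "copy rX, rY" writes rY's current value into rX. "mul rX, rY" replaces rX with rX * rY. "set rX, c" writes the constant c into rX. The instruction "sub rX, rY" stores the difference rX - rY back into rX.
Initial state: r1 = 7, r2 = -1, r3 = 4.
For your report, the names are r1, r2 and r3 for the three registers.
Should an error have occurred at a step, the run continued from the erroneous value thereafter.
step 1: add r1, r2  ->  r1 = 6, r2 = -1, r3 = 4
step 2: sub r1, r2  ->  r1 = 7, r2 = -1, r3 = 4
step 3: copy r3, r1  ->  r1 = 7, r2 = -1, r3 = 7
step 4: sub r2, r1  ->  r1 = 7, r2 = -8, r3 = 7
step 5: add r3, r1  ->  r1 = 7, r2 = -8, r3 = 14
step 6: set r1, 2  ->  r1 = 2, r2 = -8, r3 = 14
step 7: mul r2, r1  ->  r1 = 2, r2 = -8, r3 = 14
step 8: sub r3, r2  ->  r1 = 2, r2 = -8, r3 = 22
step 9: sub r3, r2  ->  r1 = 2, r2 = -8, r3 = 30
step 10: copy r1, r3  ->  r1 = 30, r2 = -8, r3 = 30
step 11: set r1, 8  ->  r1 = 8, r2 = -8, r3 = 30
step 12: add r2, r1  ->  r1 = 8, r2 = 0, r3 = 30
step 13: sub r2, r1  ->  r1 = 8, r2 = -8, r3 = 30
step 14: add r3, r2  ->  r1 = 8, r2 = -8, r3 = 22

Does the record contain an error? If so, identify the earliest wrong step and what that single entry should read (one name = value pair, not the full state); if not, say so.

step 7, r2 = -16

step 1: r1 = 7 + -1 = 6 -> matches
step 2: r1 = 6 - -1 = 7 -> verified
step 3: r3 = 7 -> agrees with the record
step 4: r2 = -1 - 7 = -8 -> agrees with the record
step 5: r3 = 7 + 7 = 14 -> no discrepancy
step 6: r1 = 2 -> agrees with the record
step 7: r2 = -8 * 2 = -16 -> not what was recorded
Conclusion: step 7 carries the first error; the entry should be r2 = -16.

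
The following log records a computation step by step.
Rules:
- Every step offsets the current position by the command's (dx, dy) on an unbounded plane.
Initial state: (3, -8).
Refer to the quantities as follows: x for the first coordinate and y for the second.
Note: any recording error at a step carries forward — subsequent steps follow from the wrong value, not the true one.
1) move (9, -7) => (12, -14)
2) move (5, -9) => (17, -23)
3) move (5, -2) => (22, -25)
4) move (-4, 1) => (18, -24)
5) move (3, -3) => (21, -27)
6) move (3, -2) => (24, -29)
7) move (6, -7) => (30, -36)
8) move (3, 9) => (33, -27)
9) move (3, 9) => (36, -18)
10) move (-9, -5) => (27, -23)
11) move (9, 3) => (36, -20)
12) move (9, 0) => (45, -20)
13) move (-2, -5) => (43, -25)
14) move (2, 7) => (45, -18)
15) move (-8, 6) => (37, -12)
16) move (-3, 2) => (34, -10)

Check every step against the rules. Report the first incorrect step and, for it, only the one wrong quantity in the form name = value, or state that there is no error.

step 1, y = -15

Recomputing the run from the initial state:
step 1: x = 12, y = -15
step 2: x = 17, y = -24
step 3: x = 22, y = -26
step 4: x = 18, y = -25
step 5: x = 21, y = -28
step 6: x = 24, y = -30
step 7: x = 30, y = -37
step 8: x = 33, y = -28
step 9: x = 36, y = -19
step 10: x = 27, y = -24
step 11: x = 36, y = -21
step 12: x = 45, y = -21
step 13: x = 43, y = -26
step 14: x = 45, y = -19
step 15: x = 37, y = -13
step 16: x = 34, y = -11
The first disagreement with the log is at step 1, where the value should be y = -15.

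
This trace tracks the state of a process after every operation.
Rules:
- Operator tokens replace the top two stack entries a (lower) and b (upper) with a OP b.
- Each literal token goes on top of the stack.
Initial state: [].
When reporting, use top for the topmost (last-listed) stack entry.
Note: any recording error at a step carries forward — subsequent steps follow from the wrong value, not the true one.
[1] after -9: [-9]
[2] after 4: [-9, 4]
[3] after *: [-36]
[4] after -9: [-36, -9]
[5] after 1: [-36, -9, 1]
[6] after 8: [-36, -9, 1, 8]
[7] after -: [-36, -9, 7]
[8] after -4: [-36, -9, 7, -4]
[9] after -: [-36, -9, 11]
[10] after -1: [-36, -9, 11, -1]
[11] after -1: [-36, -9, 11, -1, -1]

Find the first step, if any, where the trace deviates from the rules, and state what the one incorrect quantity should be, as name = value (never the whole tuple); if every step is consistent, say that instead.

step 7, top = -7

Recomputing the run from the initial state:
step 1: [-9]
step 2: [-9, 4]
step 3: [-36]
step 4: [-36, -9]
step 5: [-36, -9, 1]
step 6: [-36, -9, 1, 8]
step 7: [-36, -9, -7]
step 8: [-36, -9, -7, -4]
step 9: [-36, -9, -3]
step 10: [-36, -9, -3, -1]
step 11: [-36, -9, -3, -1, -1]
The first disagreement with the trace is at step 7, where the value should be top = -7.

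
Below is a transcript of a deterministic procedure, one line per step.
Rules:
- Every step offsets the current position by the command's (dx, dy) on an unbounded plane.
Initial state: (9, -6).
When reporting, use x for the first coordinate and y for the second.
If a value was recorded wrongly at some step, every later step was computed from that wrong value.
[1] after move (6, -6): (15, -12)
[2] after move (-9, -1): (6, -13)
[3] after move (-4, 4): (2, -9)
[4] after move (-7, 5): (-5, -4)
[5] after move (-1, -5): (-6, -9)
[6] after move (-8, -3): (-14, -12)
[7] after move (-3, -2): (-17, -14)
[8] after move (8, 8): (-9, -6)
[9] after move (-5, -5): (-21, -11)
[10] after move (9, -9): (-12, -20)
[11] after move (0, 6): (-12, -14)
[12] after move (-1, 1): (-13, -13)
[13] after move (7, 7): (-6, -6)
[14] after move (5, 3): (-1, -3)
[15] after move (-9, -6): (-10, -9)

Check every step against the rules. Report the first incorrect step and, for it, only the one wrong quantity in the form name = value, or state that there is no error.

Step 1: x = 9 + (6) = 15, y = -6 + (-6) = -12 — verified.
Step 2: x = 15 + (-9) = 6, y = -12 + (-1) = -13 — agrees with the transcript.
Step 3: x = 6 + (-4) = 2, y = -13 + (4) = -9 — checks out.
Step 4: x = 2 + (-7) = -5, y = -9 + (5) = -4 — consistent with the transcript.
Step 5: x = -5 + (-1) = -6, y = -4 + (-5) = -9 — consistent with the transcript.
Step 6: x = -6 + (-8) = -14, y = -9 + (-3) = -12 — exactly as logged.
Step 7: x = -14 + (-3) = -17, y = -12 + (-2) = -14 — confirmed correct.
Step 8: x = -17 + (8) = -9, y = -14 + (8) = -6 — agrees with the transcript.
Step 9: x = -9 + (-5) = -14, y = -6 + (-5) = -11 — the entry is off here.
Conclusion: step 9 carries the first error; the entry should be x = -14.

step 9, x = -14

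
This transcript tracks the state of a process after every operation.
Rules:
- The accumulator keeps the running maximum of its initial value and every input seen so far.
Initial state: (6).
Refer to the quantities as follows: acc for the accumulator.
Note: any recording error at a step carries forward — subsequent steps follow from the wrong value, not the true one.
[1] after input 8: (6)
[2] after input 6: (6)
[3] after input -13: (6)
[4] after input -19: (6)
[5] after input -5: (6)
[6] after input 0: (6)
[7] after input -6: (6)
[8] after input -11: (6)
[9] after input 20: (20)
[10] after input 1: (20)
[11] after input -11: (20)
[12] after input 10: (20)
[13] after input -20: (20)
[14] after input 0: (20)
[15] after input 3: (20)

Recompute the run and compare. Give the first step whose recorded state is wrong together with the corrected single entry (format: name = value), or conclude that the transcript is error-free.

step 1, acc = 8

Recomputing the run from the initial state:
step 1: acc = 8
step 2: acc = 8
step 3: acc = 8
step 4: acc = 8
step 5: acc = 8
step 6: acc = 8
step 7: acc = 8
step 8: acc = 8
step 9: acc = 20
step 10: acc = 20
step 11: acc = 20
step 12: acc = 20
step 13: acc = 20
step 14: acc = 20
step 15: acc = 20
The first disagreement with the transcript is at step 1, where the value should be acc = 8.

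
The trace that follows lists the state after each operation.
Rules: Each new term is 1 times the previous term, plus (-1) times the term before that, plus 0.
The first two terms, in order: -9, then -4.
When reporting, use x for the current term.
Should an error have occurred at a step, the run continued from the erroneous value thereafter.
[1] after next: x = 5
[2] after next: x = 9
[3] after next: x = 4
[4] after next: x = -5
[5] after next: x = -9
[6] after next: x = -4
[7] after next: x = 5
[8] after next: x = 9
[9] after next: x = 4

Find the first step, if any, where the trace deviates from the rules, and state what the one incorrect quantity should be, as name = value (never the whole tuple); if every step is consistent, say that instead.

no error

Recomputing the run from the initial state:
step 1: x = 5
step 2: x = 9
step 3: x = 4
step 4: x = -5
step 5: x = -9
step 6: x = -4
step 7: x = 5
step 8: x = 9
step 9: x = 4
This matches the trace at every step.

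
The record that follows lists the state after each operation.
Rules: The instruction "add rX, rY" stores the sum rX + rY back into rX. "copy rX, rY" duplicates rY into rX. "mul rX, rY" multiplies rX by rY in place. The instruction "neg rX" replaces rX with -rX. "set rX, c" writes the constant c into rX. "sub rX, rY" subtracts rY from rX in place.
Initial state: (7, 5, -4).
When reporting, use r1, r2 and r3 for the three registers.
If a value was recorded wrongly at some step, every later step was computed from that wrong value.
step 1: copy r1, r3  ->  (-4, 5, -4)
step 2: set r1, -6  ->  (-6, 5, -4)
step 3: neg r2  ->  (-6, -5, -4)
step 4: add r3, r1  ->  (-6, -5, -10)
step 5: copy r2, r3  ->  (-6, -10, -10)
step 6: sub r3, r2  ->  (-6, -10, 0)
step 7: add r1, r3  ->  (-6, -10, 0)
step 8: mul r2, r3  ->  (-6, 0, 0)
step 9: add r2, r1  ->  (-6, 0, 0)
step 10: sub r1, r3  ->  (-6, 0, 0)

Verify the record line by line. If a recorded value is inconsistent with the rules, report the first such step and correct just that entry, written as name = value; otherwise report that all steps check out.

step 9, r2 = -6

1. r1 = -4 (in agreement)
2. r1 = -6 (matches)
3. r2 = -(5) = -5 (in agreement)
4. r3 = -4 + -6 = -10 (agrees with the record)
5. r2 = -10 (same as recorded)
6. r3 = -10 - -10 = 0 (matches)
7. r1 = -6 + 0 = -6 (no discrepancy)
8. r2 = -10 * 0 = 0 (verified)
9. r2 = 0 + -6 = -6 (first mismatch against the record)
The audit stops at step 9: the recorded entry is wrong and should be r2 = -6.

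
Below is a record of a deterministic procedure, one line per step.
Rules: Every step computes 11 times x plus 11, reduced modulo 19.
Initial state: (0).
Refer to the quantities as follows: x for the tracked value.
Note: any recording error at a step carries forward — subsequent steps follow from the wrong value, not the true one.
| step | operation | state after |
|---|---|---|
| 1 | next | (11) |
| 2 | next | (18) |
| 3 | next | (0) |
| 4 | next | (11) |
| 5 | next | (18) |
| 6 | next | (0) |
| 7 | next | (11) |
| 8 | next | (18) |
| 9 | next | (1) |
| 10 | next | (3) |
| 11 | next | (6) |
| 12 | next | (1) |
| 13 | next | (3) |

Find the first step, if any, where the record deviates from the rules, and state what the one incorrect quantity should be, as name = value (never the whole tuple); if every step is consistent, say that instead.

step 9, x = 0

Step 1: x = (11*0 + 11) mod 19 = 11 — no discrepancy.
Step 2: x = (11*11 + 11) mod 19 = 18 — verified.
Step 3: x = (11*18 + 11) mod 19 = 0 — exactly as logged.
Step 4: x = (11*0 + 11) mod 19 = 11 — in agreement.
Step 5: x = (11*11 + 11) mod 19 = 18 — in agreement.
Step 6: x = (11*18 + 11) mod 19 = 0 — no discrepancy.
Step 7: x = (11*0 + 11) mod 19 = 11 — agrees with the record.
Step 8: x = (11*11 + 11) mod 19 = 18 — same as recorded.
Step 9: x = (11*18 + 11) mod 19 = 0 — the entry is off here.
Step 9 is the first one off; corrected, x = 0.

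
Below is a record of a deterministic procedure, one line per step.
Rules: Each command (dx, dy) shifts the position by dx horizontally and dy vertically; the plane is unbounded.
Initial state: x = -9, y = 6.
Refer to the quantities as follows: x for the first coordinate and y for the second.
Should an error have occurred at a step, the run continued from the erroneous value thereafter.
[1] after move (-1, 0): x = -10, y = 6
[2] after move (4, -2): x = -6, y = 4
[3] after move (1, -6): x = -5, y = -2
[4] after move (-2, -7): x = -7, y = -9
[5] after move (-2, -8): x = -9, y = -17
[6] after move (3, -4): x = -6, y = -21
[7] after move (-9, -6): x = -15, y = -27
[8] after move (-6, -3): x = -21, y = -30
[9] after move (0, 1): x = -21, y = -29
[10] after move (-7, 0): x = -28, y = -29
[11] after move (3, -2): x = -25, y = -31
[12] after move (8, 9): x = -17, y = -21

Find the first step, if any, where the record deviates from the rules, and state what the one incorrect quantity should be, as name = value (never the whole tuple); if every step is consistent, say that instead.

step 12, y = -22

Step 1: x = -9 + (-1) = -10, y = 6 + (0) = 6 — no discrepancy.
Step 2: x = -10 + (4) = -6, y = 6 + (-2) = 4 — verified.
Step 3: x = -6 + (1) = -5, y = 4 + (-6) = -2 — agrees with the record.
Step 4: x = -5 + (-2) = -7, y = -2 + (-7) = -9 — in agreement.
Step 5: x = -7 + (-2) = -9, y = -9 + (-8) = -17 — exactly as logged.
Step 6: x = -9 + (3) = -6, y = -17 + (-4) = -21 — no discrepancy.
Step 7: x = -6 + (-9) = -15, y = -21 + (-6) = -27 — checks out.
Step 8: x = -15 + (-6) = -21, y = -27 + (-3) = -30 — matches.
Step 9: x = -21 + (0) = -21, y = -30 + (1) = -29 — no discrepancy.
Step 10: x = -21 + (-7) = -28, y = -29 + (0) = -29 — matches.
Step 11: x = -28 + (3) = -25, y = -29 + (-2) = -31 — exactly as logged.
Step 12: x = -25 + (8) = -17, y = -31 + (9) = -22 — the record disagrees here.
Step 12 is the first one off; corrected, y = -22.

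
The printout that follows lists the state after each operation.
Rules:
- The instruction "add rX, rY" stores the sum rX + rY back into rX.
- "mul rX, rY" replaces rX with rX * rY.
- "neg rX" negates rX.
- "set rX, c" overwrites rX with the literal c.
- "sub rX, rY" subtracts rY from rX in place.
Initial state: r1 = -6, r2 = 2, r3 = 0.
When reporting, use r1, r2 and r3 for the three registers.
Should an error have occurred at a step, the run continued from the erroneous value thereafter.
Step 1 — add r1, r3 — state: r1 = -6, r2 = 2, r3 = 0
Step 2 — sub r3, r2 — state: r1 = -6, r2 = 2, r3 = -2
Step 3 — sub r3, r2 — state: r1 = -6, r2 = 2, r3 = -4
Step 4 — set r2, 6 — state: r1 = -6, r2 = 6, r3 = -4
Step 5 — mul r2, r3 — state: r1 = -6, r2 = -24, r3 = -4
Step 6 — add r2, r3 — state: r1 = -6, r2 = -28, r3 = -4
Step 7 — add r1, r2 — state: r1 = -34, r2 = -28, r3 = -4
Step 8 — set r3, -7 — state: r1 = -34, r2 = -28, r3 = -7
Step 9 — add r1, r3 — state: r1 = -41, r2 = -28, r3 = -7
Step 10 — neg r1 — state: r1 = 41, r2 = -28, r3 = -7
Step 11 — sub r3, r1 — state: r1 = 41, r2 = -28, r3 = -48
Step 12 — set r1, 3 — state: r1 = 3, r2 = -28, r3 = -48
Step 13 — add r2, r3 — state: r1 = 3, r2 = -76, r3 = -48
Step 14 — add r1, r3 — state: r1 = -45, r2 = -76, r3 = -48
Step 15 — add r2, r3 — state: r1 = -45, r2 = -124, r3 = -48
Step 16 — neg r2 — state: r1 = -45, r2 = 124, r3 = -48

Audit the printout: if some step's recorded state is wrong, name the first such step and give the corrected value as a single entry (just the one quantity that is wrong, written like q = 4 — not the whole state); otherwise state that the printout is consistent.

1. r1 = -6 + 0 = -6 (verified)
2. r3 = 0 - 2 = -2 (in agreement)
3. r3 = -2 - 2 = -4 (exactly as logged)
4. r2 = 6 (consistent with the printout)
5. r2 = 6 * -4 = -24 (checks out)
6. r2 = -24 + -4 = -28 (confirmed correct)
7. r1 = -6 + -28 = -34 (consistent with the printout)
8. r3 = -7 (no discrepancy)
9. r1 = -34 + -7 = -41 (in agreement)
10. r1 = -(-41) = 41 (no discrepancy)
11. r3 = -7 - 41 = -48 (exactly as logged)
12. r1 = 3 (same as recorded)
13. r2 = -28 + -48 = -76 (same as recorded)
14. r1 = 3 + -48 = -45 (confirmed correct)
15. r2 = -76 + -48 = -124 (checks out)
16. r2 = -(-124) = 124 (consistent with the printout)
All entries verified; no error found.

no error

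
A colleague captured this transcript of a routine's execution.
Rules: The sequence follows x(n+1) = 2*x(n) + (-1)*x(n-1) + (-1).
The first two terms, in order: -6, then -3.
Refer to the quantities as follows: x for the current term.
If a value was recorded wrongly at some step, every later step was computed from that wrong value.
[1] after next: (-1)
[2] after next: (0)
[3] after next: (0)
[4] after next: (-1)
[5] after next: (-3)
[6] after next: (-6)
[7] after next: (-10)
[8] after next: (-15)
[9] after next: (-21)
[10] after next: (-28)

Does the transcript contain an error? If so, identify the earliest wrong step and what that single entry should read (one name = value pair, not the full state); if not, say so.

Recomputing the run from the initial state:
step 1: x = -1
step 2: x = 0
step 3: x = 0
step 4: x = -1
step 5: x = -3
step 6: x = -6
step 7: x = -10
step 8: x = -15
step 9: x = -21
step 10: x = -28
This matches the transcript at every step.

no error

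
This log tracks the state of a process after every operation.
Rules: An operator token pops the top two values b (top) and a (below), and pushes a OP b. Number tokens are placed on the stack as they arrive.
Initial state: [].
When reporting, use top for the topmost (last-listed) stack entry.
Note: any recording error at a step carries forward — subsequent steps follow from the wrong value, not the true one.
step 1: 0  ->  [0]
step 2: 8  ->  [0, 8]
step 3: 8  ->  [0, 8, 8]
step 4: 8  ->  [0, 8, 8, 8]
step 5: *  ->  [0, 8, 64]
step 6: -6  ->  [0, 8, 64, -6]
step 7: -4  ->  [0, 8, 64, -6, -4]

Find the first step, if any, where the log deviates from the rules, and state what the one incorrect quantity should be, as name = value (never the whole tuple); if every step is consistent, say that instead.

Recomputing the run from the initial state:
step 1: [0]
step 2: [0, 8]
step 3: [0, 8, 8]
step 4: [0, 8, 8, 8]
step 5: [0, 8, 64]
step 6: [0, 8, 64, -6]
step 7: [0, 8, 64, -6, -4]
This matches the log at every step.

no error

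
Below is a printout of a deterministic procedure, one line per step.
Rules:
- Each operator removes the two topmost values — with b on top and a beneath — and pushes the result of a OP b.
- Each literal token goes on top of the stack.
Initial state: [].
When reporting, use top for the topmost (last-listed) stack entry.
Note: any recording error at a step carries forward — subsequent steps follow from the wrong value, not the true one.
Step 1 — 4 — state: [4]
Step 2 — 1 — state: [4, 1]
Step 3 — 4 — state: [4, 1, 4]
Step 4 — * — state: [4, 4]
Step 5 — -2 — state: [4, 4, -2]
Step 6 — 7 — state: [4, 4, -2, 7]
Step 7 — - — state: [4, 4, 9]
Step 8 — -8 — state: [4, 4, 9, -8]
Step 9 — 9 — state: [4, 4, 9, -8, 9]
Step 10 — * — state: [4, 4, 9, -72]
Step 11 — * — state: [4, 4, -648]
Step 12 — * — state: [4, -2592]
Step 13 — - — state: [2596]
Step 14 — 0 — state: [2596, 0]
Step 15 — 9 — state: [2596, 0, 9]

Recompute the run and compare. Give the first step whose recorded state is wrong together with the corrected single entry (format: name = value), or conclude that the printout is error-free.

step 7, top = -9

Recomputing the run from the initial state:
step 1: [4]
step 2: [4, 1]
step 3: [4, 1, 4]
step 4: [4, 4]
step 5: [4, 4, -2]
step 6: [4, 4, -2, 7]
step 7: [4, 4, -9]
step 8: [4, 4, -9, -8]
step 9: [4, 4, -9, -8, 9]
step 10: [4, 4, -9, -72]
step 11: [4, 4, 648]
step 12: [4, 2592]
step 13: [-2588]
step 14: [-2588, 0]
step 15: [-2588, 0, 9]
The first disagreement with the printout is at step 7, where the value should be top = -9.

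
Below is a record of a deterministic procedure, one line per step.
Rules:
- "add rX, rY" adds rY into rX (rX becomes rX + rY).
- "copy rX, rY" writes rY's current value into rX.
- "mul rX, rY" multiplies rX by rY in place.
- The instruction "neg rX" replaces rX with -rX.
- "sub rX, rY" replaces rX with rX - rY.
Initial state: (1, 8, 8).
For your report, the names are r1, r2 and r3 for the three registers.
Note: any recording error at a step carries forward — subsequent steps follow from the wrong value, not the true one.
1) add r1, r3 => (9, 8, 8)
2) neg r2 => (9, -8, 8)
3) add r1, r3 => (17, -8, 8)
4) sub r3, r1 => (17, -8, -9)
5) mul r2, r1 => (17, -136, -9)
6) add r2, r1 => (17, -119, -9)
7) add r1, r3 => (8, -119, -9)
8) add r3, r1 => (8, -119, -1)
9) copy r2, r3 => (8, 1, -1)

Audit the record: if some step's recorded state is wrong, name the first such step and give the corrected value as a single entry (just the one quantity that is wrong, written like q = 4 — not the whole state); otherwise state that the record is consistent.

step 9, r2 = -1

Recomputing the run from the initial state:
step 1: r1 = 9, r2 = 8, r3 = 8
step 2: r1 = 9, r2 = -8, r3 = 8
step 3: r1 = 17, r2 = -8, r3 = 8
step 4: r1 = 17, r2 = -8, r3 = -9
step 5: r1 = 17, r2 = -136, r3 = -9
step 6: r1 = 17, r2 = -119, r3 = -9
step 7: r1 = 8, r2 = -119, r3 = -9
step 8: r1 = 8, r2 = -119, r3 = -1
step 9: r1 = 8, r2 = -1, r3 = -1
The first disagreement with the record is at step 9, where the value should be r2 = -1.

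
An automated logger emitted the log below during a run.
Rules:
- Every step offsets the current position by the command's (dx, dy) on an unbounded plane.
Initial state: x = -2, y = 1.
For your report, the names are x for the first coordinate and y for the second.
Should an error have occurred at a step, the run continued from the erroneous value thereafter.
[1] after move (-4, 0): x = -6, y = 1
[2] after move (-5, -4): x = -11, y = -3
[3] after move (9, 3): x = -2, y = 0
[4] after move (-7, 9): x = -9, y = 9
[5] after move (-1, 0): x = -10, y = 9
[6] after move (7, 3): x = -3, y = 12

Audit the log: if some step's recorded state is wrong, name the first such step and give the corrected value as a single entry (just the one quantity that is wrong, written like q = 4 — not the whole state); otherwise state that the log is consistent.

Step 1: x = -2 + (-4) = -6, y = 1 + (0) = 1 — checks out.
Step 2: x = -6 + (-5) = -11, y = 1 + (-4) = -3 — same as recorded.
Step 3: x = -11 + (9) = -2, y = -3 + (3) = 0 — verified.
Step 4: x = -2 + (-7) = -9, y = 0 + (9) = 9 — verified.
Step 5: x = -9 + (-1) = -10, y = 9 + (0) = 9 — consistent with the log.
Step 6: x = -10 + (7) = -3, y = 9 + (3) = 12 — verified.
Each recorded entry agrees with the recomputation.

no error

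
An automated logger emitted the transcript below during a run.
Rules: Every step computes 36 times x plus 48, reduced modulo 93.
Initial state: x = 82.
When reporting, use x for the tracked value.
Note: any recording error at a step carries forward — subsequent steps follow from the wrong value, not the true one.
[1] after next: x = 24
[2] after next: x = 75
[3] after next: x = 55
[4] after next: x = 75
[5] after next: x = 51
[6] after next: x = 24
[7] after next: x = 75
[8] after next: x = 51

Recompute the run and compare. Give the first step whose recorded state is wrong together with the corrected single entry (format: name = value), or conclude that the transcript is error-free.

1. x = (36*82 + 48) mod 93 = 24 (agrees with the transcript)
2. x = (36*24 + 48) mod 93 = 75 (matches)
3. x = (36*75 + 48) mod 93 = 51 (this is not what the transcript shows)
That makes step 3 the first incorrect line — x = 51 is what it should show.

step 3, x = 51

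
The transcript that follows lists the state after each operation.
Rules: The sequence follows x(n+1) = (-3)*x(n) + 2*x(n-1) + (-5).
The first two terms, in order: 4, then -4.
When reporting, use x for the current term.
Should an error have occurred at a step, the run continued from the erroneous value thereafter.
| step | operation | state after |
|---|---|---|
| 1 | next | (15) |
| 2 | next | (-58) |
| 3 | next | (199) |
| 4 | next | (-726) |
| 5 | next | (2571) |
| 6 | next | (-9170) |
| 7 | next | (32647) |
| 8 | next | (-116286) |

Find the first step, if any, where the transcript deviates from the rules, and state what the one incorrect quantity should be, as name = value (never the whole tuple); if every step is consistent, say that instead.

Recomputing the run from the initial state:
step 1: x = 15
step 2: x = -58
step 3: x = 199
step 4: x = -718
step 5: x = 2547
step 6: x = -9082
step 7: x = 32335
step 8: x = -115174
The first disagreement with the transcript is at step 4, where the value should be x = -718.

step 4, x = -718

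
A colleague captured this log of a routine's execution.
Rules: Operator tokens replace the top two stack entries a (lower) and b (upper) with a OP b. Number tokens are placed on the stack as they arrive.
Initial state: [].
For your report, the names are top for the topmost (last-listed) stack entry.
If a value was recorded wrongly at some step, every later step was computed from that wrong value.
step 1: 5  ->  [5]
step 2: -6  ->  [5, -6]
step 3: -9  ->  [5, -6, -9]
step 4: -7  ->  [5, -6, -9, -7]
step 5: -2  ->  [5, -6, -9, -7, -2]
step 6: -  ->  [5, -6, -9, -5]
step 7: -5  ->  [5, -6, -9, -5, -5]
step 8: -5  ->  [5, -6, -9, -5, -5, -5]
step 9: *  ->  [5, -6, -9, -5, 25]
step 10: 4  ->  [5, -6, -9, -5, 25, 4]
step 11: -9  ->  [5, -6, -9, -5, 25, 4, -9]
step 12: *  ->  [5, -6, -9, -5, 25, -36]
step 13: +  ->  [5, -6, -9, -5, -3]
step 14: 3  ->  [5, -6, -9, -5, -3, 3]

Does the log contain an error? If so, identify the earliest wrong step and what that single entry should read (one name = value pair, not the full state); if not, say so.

step 13, top = -11

Step 1: push 5: top = 5 — verified.
Step 2: push -6: top = -6 — exactly as logged.
Step 3: push -9: top = -9 — exactly as logged.
Step 4: push -7: top = -7 — checks out.
Step 5: push -2: top = -2 — matches.
Step 6: -7 - -2 = -5 — exactly as logged.
Step 7: push -5: top = -5 — agrees with the log.
Step 8: push -5: top = -5 — in agreement.
Step 9: -5 * -5 = 25 — checks out.
Step 10: push 4: top = 4 — in agreement.
Step 11: push -9: top = -9 — confirmed correct.
Step 12: 4 * -9 = -36 — verified.
Step 13: 25 + -36 = -11 — this is not what the log shows.
First incorrect step: 13; the correct value is top = -11.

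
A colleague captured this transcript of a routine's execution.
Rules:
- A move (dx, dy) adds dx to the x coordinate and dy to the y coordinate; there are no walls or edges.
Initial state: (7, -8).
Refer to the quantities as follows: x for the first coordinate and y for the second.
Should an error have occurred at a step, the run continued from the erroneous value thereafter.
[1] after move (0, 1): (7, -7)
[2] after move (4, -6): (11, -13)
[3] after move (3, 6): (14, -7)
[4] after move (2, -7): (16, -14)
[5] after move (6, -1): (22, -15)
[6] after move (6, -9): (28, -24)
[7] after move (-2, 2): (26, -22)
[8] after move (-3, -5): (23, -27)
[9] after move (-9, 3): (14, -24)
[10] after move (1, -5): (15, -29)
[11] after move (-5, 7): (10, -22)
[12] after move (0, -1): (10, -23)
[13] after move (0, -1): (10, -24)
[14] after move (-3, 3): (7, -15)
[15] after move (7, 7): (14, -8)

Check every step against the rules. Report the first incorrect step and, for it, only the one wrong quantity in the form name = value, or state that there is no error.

Step 1: x = 7 + (0) = 7, y = -8 + (1) = -7 — consistent with the transcript.
Step 2: x = 7 + (4) = 11, y = -7 + (-6) = -13 — confirmed correct.
Step 3: x = 11 + (3) = 14, y = -13 + (6) = -7 — exactly as logged.
Step 4: x = 14 + (2) = 16, y = -7 + (-7) = -14 — verified.
Step 5: x = 16 + (6) = 22, y = -14 + (-1) = -15 — no discrepancy.
Step 6: x = 22 + (6) = 28, y = -15 + (-9) = -24 — no discrepancy.
Step 7: x = 28 + (-2) = 26, y = -24 + (2) = -22 — agrees with the transcript.
Step 8: x = 26 + (-3) = 23, y = -22 + (-5) = -27 — same as recorded.
Step 9: x = 23 + (-9) = 14, y = -27 + (3) = -24 — consistent with the transcript.
Step 10: x = 14 + (1) = 15, y = -24 + (-5) = -29 — confirmed correct.
Step 11: x = 15 + (-5) = 10, y = -29 + (7) = -22 — confirmed correct.
Step 12: x = 10 + (0) = 10, y = -22 + (-1) = -23 — no discrepancy.
Step 13: x = 10 + (0) = 10, y = -23 + (-1) = -24 — in agreement.
Step 14: x = 10 + (-3) = 7, y = -24 + (3) = -21 — the entry is off here.
That makes step 14 the first incorrect line — y = -21 is what it should show.

step 14, y = -21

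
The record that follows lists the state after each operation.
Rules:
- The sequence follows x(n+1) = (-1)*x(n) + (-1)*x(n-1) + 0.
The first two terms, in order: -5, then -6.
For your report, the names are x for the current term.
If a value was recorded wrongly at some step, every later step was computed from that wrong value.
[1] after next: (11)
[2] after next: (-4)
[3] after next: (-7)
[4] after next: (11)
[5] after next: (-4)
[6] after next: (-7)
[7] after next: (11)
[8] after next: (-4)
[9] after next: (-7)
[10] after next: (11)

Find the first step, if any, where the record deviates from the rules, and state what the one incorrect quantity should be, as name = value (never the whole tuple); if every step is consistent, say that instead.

1. x = -1*(-6) + (-1)*(-5) + (0) = 11 (matches)
2. x = -1*(11) + (-1)*(-6) + (0) = -5 (not what was recorded)
The earliest wrong entry is at step 2: it should read x = -5.

step 2, x = -5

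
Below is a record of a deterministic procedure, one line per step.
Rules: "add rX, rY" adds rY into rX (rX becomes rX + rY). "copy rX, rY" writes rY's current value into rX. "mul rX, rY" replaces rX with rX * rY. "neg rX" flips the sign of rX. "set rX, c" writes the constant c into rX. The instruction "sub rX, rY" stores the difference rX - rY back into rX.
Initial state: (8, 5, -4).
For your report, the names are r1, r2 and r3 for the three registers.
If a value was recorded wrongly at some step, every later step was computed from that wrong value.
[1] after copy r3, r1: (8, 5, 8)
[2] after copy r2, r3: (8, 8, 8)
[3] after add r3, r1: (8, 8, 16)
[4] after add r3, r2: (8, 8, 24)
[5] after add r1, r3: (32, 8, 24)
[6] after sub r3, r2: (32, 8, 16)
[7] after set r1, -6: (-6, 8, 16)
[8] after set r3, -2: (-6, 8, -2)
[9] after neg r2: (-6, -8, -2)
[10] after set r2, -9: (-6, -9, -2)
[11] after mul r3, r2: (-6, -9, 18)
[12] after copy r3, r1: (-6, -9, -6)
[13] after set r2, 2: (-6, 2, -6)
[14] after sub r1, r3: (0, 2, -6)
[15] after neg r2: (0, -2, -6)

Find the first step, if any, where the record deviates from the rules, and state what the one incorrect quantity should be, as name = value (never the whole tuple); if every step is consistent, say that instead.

no error

1. r3 = 8 (same as recorded)
2. r2 = 8 (in agreement)
3. r3 = 8 + 8 = 16 (consistent with the record)
4. r3 = 16 + 8 = 24 (verified)
5. r1 = 8 + 24 = 32 (matches)
6. r3 = 24 - 8 = 16 (same as recorded)
7. r1 = -6 (checks out)
8. r3 = -2 (confirmed correct)
9. r2 = -(8) = -8 (consistent with the record)
10. r2 = -9 (matches)
11. r3 = -2 * -9 = 18 (no discrepancy)
12. r3 = -6 (confirmed correct)
13. r2 = 2 (exactly as logged)
14. r1 = -6 - -6 = 0 (confirmed correct)
15. r2 = -(2) = -2 (consistent with the record)
The recomputation confirms every line.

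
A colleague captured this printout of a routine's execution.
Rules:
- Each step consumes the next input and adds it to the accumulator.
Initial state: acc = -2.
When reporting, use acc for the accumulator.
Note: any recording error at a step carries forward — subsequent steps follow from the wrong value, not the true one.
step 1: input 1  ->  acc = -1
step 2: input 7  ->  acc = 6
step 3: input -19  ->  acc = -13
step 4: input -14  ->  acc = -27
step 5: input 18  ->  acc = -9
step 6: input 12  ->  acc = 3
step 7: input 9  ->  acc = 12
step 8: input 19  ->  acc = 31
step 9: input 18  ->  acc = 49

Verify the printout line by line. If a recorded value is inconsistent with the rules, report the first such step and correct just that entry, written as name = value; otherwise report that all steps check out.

no error

step 1: acc = -2 + 1 = -1 -> confirmed correct
step 2: acc = -1 + 7 = 6 -> confirmed correct
step 3: acc = 6 + -19 = -13 -> confirmed correct
step 4: acc = -13 + -14 = -27 -> confirmed correct
step 5: acc = -27 + 18 = -9 -> confirmed correct
step 6: acc = -9 + 12 = 3 -> confirmed correct
step 7: acc = 3 + 9 = 12 -> agrees with the printout
step 8: acc = 12 + 19 = 31 -> in agreement
step 9: acc = 31 + 18 = 49 -> in agreement
No step deviates from the rules.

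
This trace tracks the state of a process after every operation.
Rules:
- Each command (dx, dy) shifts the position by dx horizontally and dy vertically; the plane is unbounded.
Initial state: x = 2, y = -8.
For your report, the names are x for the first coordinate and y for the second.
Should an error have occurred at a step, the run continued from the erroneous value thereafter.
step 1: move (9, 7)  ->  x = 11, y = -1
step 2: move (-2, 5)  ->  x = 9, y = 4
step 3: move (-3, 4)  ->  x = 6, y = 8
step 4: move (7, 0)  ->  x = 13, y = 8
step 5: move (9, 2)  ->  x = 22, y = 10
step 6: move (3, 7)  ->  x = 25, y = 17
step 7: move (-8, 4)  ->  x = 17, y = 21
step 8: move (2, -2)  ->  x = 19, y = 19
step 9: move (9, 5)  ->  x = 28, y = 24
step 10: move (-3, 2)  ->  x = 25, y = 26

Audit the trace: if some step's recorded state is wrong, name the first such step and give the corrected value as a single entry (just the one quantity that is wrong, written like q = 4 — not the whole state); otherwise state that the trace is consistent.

no error

step 1: x = 2 + (9) = 11, y = -8 + (7) = -1 -> consistent with the trace
step 2: x = 11 + (-2) = 9, y = -1 + (5) = 4 -> confirmed correct
step 3: x = 9 + (-3) = 6, y = 4 + (4) = 8 -> consistent with the trace
step 4: x = 6 + (7) = 13, y = 8 + (0) = 8 -> matches
step 5: x = 13 + (9) = 22, y = 8 + (2) = 10 -> in agreement
step 6: x = 22 + (3) = 25, y = 10 + (7) = 17 -> consistent with the trace
step 7: x = 25 + (-8) = 17, y = 17 + (4) = 21 -> agrees with the trace
step 8: x = 17 + (2) = 19, y = 21 + (-2) = 19 -> checks out
step 9: x = 19 + (9) = 28, y = 19 + (5) = 24 -> same as recorded
step 10: x = 28 + (-3) = 25, y = 24 + (2) = 26 -> confirmed correct
All steps check out; nothing to correct.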